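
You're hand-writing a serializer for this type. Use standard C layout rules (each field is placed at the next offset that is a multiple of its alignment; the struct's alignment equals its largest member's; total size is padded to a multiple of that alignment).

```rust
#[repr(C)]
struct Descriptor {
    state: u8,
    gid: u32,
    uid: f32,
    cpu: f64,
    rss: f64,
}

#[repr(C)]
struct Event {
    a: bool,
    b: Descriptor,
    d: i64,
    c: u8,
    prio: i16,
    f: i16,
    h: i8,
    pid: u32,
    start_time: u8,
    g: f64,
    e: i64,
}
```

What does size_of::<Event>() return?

80

Descriptor: 0..1  state  (1B, 1-aligned); 1..4  -- padding (3B); 4..8  gid  (4B, 4-aligned); 8..12  uid  (4B, 4-aligned); 12..16  -- padding (4B); 16..24  cpu  (8B, 8-aligned); 24..32  rss  (8B, 8-aligned); sizeof = 32, alignof = 8
0..1  a  (1B, 1-aligned)
1..8  -- padding (7B)
8..40  b  (32B, 8-aligned)
40..48  d  (8B, 8-aligned)
48..49  c  (1B, 1-aligned)
49..50  -- padding (1B)
50..52  prio  (2B, 2-aligned)
52..54  f  (2B, 2-aligned)
54..55  h  (1B, 1-aligned)
55..56  -- padding (1B)
56..60  pid  (4B, 4-aligned)
60..61  start_time  (1B, 1-aligned)
61..64  -- padding (3B)
64..72  g  (8B, 8-aligned)
72..80  e  (8B, 8-aligned)
sizeof = 80, alignof = 8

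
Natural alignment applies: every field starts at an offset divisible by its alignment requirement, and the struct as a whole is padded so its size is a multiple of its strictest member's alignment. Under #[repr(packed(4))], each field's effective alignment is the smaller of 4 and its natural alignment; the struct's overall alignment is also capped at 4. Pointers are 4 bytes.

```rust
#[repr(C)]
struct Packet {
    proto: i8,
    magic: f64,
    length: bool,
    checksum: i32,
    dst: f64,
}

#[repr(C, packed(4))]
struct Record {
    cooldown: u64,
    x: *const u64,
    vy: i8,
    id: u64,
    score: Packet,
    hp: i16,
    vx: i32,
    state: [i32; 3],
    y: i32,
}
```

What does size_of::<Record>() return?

80

Packet: 0..1  proto  (1B, 1-aligned); 1..8  -- padding (7B); 8..16  magic  (8B, 8-aligned); 16..17  length  (1B, 1-aligned); 17..20  -- padding (3B); 20..24  checksum  (4B, 4-aligned); 24..32  dst  (8B, 8-aligned); sizeof = 32, alignof = 8
0..8  cooldown  (8B, 4-aligned)
8..12  x  (4B, 4-aligned)
12..13  vy  (1B, 1-aligned)
13..16  -- padding (3B)
16..24  id  (8B, 4-aligned)
24..56  score  (32B, 4-aligned)
56..58  hp  (2B, 2-aligned)
58..60  -- padding (2B)
60..64  vx  (4B, 4-aligned)
64..76  state  (12B, 4-aligned)
76..80  y  (4B, 4-aligned)
sizeof = 80, alignof = 4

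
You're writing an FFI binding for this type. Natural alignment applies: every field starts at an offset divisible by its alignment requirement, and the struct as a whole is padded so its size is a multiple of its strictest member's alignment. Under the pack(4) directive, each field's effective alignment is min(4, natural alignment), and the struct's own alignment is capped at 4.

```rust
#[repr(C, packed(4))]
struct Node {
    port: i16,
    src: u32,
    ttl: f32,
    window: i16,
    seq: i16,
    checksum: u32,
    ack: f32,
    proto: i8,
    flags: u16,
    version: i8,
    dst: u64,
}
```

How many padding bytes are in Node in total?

6

@0: port [2B, align 2] → 2
+2 pad (align 4)
@4: src [4B, align 4] → 8
@8: ttl [4B, align 4] → 12
@12: window [2B, align 2] → 14
@14: seq [2B, align 2] → 16
@16: checksum [4B, align 4] → 20
@20: ack [4B, align 4] → 24
@24: proto [1B, align 1] → 25
+1 pad (align 2)
@26: flags [2B, align 2] → 28
@28: version [1B, align 1] → 29
+3 pad (align 4)
@32: dst [8B, align 4] → 40
size 40, align 4
data bytes 34, size 40 → padding 6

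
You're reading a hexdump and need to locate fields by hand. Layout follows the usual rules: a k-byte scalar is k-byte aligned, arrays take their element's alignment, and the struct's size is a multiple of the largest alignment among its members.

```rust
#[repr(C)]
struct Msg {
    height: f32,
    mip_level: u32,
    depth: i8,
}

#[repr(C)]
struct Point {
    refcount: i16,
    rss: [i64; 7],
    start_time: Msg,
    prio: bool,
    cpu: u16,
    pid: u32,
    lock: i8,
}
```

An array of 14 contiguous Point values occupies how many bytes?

Msg: 0..4  height  (4B, 4-aligned); 4..8  mip_level  (4B, 4-aligned); 8..9  depth  (1B, 1-aligned); 9..12  -- tail padding (3B); sizeof = 12, alignof = 4
0..2  refcount  (2B, 2-aligned)
2..8  -- padding (6B)
8..64  rss  (56B, 8-aligned)
64..76  start_time  (12B, 4-aligned)
76..77  prio  (1B, 1-aligned)
77..78  -- padding (1B)
78..80  cpu  (2B, 2-aligned)
80..84  pid  (4B, 4-aligned)
84..85  lock  (1B, 1-aligned)
85..88  -- tail padding (3B)
sizeof = 88, alignof = 8
array of 14: 14 × 88 = 1232

1232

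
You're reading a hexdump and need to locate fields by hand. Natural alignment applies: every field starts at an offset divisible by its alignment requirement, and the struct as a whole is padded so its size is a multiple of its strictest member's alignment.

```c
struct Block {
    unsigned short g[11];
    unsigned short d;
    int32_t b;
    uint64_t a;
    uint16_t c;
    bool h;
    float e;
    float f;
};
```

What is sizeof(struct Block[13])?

0..22  g  (22B, 2-aligned)
22..24  d  (2B, 2-aligned)
24..28  b  (4B, 4-aligned)
28..32  -- padding (4B)
32..40  a  (8B, 8-aligned)
40..42  c  (2B, 2-aligned)
42..43  h  (1B, 1-aligned)
43..44  -- padding (1B)
44..48  e  (4B, 4-aligned)
48..52  f  (4B, 4-aligned)
52..56  -- tail padding (4B)
sizeof = 56, alignof = 8
array of 13: 13 × 56 = 728

728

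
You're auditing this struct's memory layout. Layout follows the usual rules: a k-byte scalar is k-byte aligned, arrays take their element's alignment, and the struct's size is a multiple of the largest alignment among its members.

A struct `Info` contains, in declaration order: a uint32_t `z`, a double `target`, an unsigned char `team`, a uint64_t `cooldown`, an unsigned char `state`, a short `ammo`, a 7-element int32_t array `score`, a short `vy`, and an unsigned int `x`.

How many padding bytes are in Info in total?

0..4  z  (4B, 4-aligned)
4..8  -- padding (4B)
8..16  target  (8B, 8-aligned)
16..17  team  (1B, 1-aligned)
17..24  -- padding (7B)
24..32  cooldown  (8B, 8-aligned)
32..33  state  (1B, 1-aligned)
33..34  -- padding (1B)
34..36  ammo  (2B, 2-aligned)
36..64  score  (28B, 4-aligned)
64..66  vy  (2B, 2-aligned)
66..68  -- padding (2B)
68..72  x  (4B, 4-aligned)
sizeof = 72, alignof = 8
data bytes 58, size 72 → padding 14

14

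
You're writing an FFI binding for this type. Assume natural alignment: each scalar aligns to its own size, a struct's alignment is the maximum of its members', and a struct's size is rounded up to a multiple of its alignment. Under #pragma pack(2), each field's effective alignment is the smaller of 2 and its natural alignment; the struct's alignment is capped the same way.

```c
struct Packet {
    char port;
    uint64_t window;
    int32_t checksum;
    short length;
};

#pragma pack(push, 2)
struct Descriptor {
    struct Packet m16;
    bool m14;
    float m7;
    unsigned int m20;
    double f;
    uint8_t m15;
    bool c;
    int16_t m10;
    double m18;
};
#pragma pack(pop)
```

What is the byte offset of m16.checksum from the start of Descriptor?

Packet: 0..1  port  (1B, 1-aligned); 1..8  -- padding (7B); 8..16  window  (8B, 8-aligned); 16..20  checksum  (4B, 4-aligned); 20..22  length  (2B, 2-aligned); 22..24  -- tail padding (2B); sizeof = 24, alignof = 8
0..24  m16  (24B, 2-aligned)
within Packet: checksum at 16
0 + 16 = 16

16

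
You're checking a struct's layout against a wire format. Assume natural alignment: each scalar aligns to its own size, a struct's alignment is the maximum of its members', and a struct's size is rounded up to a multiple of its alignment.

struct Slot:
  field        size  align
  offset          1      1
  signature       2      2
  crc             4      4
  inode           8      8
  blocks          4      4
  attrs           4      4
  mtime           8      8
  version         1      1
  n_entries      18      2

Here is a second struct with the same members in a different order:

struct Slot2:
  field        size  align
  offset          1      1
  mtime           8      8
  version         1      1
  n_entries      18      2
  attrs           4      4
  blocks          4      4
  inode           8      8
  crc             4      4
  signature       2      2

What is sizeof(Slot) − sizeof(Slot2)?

@0: offset [1B, align 1] → 1
+1 pad (align 2)
@2: signature [2B, align 2] → 4
@4: crc [4B, align 4] → 8
@8: inode [8B, align 8] → 16
@16: blocks [4B, align 4] → 20
@20: attrs [4B, align 4] → 24
@24: mtime [8B, align 8] → 32
@32: version [1B, align 1] → 33
+1 pad (align 2)
@34: n_entries [18B, align 2] → 52
+4 tail pad (align 8)
size 56, align 8
— Slot2 —
@0: offset [1B, align 1] → 1
+7 pad (align 8)
@8: mtime [8B, align 8] → 16
@16: version [1B, align 1] → 17
+1 pad (align 2)
@18: n_entries [18B, align 2] → 36
@36: attrs [4B, align 4] → 40
@40: blocks [4B, align 4] → 44
+4 pad (align 8)
@48: inode [8B, align 8] → 56
@56: crc [4B, align 4] → 60
@60: signature [2B, align 2] → 62
+2 tail pad (align 8)
size 64, align 8
56 − 64 = -8

-8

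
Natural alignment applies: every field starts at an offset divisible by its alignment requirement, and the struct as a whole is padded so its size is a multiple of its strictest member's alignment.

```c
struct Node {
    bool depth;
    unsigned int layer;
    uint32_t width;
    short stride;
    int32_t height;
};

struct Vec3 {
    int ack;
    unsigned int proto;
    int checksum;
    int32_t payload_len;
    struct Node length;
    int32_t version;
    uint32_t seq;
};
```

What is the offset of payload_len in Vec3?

12

Node: @0: depth [1B, align 1] → 1; +3 pad (align 4); @4: layer [4B, align 4] → 8; @8: width [4B, align 4] → 12; @12: stride [2B, align 2] → 14; +2 pad (align 4); @16: height [4B, align 4] → 20; size 20, align 4
@0: ack [4B, align 4] → 4
@4: proto [4B, align 4] → 8
@8: checksum [4B, align 4] → 12
@12: payload_len [4B, align 4] → 16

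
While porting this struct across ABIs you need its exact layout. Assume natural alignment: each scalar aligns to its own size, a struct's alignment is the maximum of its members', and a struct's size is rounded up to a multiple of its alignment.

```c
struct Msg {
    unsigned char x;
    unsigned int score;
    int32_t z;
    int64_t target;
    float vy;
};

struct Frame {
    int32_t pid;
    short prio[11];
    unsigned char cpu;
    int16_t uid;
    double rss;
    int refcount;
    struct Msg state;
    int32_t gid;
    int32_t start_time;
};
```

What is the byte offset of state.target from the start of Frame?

64

Msg: @0: x [1B, align 1] → 1; +3 pad (align 4); @4: score [4B, align 4] → 8; @8: z [4B, align 4] → 12; +4 pad (align 8); @16: target [8B, align 8] → 24; @24: vy [4B, align 4] → 28; +4 tail pad (align 8); size 32, align 8
@0: pid [4B, align 4] → 4
@4: prio [22B, align 2] → 26
@26: cpu [1B, align 1] → 27
+1 pad (align 2)
@28: uid [2B, align 2] → 30
+2 pad (align 8)
@32: rss [8B, align 8] → 40
@40: refcount [4B, align 4] → 44
+4 pad (align 8)
@48: state [32B, align 8] → 80
within Msg: target at 16
48 + 16 = 64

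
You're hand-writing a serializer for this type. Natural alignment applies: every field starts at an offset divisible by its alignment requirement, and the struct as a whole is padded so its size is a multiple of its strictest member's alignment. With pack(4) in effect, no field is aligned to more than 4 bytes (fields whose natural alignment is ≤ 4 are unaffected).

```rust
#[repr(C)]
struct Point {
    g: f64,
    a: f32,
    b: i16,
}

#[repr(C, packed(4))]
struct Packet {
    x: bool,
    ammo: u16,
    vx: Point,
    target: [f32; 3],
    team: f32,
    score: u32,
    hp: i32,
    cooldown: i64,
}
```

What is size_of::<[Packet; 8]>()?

416

Point: 0..8  g  (8B, 8-aligned); 8..12  a  (4B, 4-aligned); 12..14  b  (2B, 2-aligned); 14..16  -- tail padding (2B); sizeof = 16, alignof = 8
0..1  x  (1B, 1-aligned)
1..2  -- padding (1B)
2..4  ammo  (2B, 2-aligned)
4..20  vx  (16B, 4-aligned)
20..32  target  (12B, 4-aligned)
32..36  team  (4B, 4-aligned)
36..40  score  (4B, 4-aligned)
40..44  hp  (4B, 4-aligned)
44..52  cooldown  (8B, 4-aligned)
sizeof = 52, alignof = 4
array of 8: 8 × 52 = 416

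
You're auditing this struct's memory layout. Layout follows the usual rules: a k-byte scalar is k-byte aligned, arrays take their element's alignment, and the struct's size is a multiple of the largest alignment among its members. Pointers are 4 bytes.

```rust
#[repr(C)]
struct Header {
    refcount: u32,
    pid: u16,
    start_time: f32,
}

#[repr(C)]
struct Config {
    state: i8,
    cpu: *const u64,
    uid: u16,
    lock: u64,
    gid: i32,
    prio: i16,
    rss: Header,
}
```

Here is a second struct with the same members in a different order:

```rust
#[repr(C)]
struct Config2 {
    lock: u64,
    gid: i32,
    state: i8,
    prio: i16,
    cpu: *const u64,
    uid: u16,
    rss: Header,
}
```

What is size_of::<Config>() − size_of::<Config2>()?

Header: 0..4  refcount  (4B, 4-aligned); 4..6  pid  (2B, 2-aligned); 6..8  -- padding (2B); 8..12  start_time  (4B, 4-aligned); sizeof = 12, alignof = 4
0..1  state  (1B, 1-aligned)
1..4  -- padding (3B)
4..8  cpu  (4B, 4-aligned)
8..10  uid  (2B, 2-aligned)
10..16  -- padding (6B)
16..24  lock  (8B, 8-aligned)
24..28  gid  (4B, 4-aligned)
28..30  prio  (2B, 2-aligned)
30..32  -- padding (2B)
32..44  rss  (12B, 4-aligned)
44..48  -- tail padding (4B)
sizeof = 48, alignof = 8
— Config2 —
0..8  lock  (8B, 8-aligned)
8..12  gid  (4B, 4-aligned)
12..13  state  (1B, 1-aligned)
13..14  -- padding (1B)
14..16  prio  (2B, 2-aligned)
16..20  cpu  (4B, 4-aligned)
20..22  uid  (2B, 2-aligned)
22..24  -- padding (2B)
24..36  rss  (12B, 4-aligned)
36..40  -- tail padding (4B)
sizeof = 40, alignof = 8
48 − 40 = 8

8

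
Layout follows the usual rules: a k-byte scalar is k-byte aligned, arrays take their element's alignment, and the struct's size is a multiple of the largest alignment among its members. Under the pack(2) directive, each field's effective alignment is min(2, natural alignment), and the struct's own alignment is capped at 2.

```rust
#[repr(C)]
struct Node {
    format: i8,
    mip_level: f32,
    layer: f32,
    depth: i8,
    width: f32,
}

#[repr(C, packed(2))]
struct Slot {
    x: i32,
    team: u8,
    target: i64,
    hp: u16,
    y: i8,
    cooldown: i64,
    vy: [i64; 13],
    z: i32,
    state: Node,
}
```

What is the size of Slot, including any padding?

Node: @0: format [1B, align 1] → 1; +3 pad (align 4); @4: mip_level [4B, align 4] → 8; @8: layer [4B, align 4] → 12; @12: depth [1B, align 1] → 13; +3 pad (align 4); @16: width [4B, align 4] → 20; size 20, align 4
@0: x [4B, align 2] → 4
@4: team [1B, align 1] → 5
+1 pad (align 2)
@6: target [8B, align 2] → 14
@14: hp [2B, align 2] → 16
@16: y [1B, align 1] → 17
+1 pad (align 2)
@18: cooldown [8B, align 2] → 26
@26: vy [104B, align 2] → 130
@130: z [4B, align 2] → 134
@134: state [20B, align 2] → 154
size 154, align 2

154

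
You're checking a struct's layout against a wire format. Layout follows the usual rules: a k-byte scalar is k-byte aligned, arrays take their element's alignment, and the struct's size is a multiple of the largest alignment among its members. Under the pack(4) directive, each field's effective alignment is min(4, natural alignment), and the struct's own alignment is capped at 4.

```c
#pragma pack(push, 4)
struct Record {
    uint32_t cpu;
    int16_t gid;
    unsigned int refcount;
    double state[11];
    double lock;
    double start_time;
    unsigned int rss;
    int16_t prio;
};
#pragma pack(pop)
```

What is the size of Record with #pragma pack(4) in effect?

124

cpu at 0 (size 4, align 4) → ends 4
gid at 4 (size 2, align 2) → ends 6
pad 2 to align 4 for refcount
refcount at 8 (size 4, align 4) → ends 12
state at 12 (size 88, align 4) → ends 100
lock at 100 (size 8, align 4) → ends 108
start_time at 108 (size 8, align 4) → ends 116
rss at 116 (size 4, align 4) → ends 120
prio at 120 (size 2, align 2) → ends 122
tail pad 2 to reach multiple of 4
total 124 bytes, alignment 4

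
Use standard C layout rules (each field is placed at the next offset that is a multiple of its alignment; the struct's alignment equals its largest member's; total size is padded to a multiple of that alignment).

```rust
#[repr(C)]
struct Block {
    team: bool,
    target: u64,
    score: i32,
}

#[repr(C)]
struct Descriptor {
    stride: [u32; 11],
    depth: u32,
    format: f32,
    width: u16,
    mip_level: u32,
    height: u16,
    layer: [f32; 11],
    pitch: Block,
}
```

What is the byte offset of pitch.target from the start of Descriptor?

Block: 0..1  team  (1B, 1-aligned); 1..8  -- padding (7B); 8..16  target  (8B, 8-aligned); 16..20  score  (4B, 4-aligned); 20..24  -- tail padding (4B); sizeof = 24, alignof = 8
0..44  stride  (44B, 4-aligned)
44..48  depth  (4B, 4-aligned)
48..52  format  (4B, 4-aligned)
52..54  width  (2B, 2-aligned)
54..56  -- padding (2B)
56..60  mip_level  (4B, 4-aligned)
60..62  height  (2B, 2-aligned)
62..64  -- padding (2B)
64..108  layer  (44B, 4-aligned)
108..112  -- padding (4B)
112..136  pitch  (24B, 8-aligned)
within Block: target at 8
112 + 8 = 120

120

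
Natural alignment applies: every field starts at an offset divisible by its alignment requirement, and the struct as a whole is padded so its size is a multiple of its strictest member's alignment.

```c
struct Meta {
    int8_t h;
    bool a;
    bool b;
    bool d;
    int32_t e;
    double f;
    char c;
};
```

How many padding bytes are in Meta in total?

@0: h [1B, align 1] → 1
@1: a [1B, align 1] → 2
@2: b [1B, align 1] → 3
@3: d [1B, align 1] → 4
@4: e [4B, align 4] → 8
@8: f [8B, align 8] → 16
@16: c [1B, align 1] → 17
+7 tail pad (align 8)
size 24, align 8
data bytes 17, size 24 → padding 7

7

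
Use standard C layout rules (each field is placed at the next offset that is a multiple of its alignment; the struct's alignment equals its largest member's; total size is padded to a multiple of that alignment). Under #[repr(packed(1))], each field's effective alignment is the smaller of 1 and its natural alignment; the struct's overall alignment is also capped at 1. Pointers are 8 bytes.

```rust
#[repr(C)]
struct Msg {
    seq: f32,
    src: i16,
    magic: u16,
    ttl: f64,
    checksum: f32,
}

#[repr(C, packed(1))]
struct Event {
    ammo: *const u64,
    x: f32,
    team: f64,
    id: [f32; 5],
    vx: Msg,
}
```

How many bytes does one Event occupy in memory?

Msg: seq at 0 (size 4, align 4) → ends 4; src at 4 (size 2, align 2) → ends 6; magic at 6 (size 2, align 2) → ends 8; ttl at 8 (size 8, align 8) → ends 16; checksum at 16 (size 4, align 4) → ends 20; tail pad 4 to reach multiple of 8; total 24 bytes, alignment 8
ammo at 0 (size 8, align 1) → ends 8
x at 8 (size 4, align 1) → ends 12
team at 12 (size 8, align 1) → ends 20
id at 20 (size 20, align 1) → ends 40
vx at 40 (size 24, align 1) → ends 64
total 64 bytes, alignment 1

64 bytes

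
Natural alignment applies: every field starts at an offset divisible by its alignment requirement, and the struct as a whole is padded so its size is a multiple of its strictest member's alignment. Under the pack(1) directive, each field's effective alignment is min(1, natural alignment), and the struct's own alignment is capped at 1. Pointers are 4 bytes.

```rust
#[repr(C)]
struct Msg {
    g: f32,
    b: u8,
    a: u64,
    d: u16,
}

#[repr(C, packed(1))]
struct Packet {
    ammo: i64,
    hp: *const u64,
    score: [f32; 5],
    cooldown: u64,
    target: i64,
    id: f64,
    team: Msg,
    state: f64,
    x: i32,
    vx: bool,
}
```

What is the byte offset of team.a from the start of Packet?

Msg: @0: g [4B, align 4] → 4; @4: b [1B, align 1] → 5; +3 pad (align 8); @8: a [8B, align 8] → 16; @16: d [2B, align 2] → 18; +6 tail pad (align 8); size 24, align 8
@0: ammo [8B, align 1] → 8
@8: hp [4B, align 1] → 12
@12: score [20B, align 1] → 32
@32: cooldown [8B, align 1] → 40
@40: target [8B, align 1] → 48
@48: id [8B, align 1] → 56
@56: team [24B, align 1] → 80
within Msg: a at 8
56 + 8 = 64

64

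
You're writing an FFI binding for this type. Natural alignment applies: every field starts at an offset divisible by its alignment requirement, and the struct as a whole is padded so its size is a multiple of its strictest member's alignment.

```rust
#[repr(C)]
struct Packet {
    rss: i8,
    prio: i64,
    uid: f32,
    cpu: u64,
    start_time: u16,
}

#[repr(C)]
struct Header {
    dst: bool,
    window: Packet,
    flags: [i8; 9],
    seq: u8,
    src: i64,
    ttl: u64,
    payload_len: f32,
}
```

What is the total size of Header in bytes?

88 bytes

Packet: 0..1  rss  (1B, 1-aligned); 1..8  -- padding (7B); 8..16  prio  (8B, 8-aligned); 16..20  uid  (4B, 4-aligned); 20..24  -- padding (4B); 24..32  cpu  (8B, 8-aligned); 32..34  start_time  (2B, 2-aligned); 34..40  -- tail padding (6B); sizeof = 40, alignof = 8
0..1  dst  (1B, 1-aligned)
1..8  -- padding (7B)
8..48  window  (40B, 8-aligned)
48..57  flags  (9B, 1-aligned)
57..58  seq  (1B, 1-aligned)
58..64  -- padding (6B)
64..72  src  (8B, 8-aligned)
72..80  ttl  (8B, 8-aligned)
80..84  payload_len  (4B, 4-aligned)
84..88  -- tail padding (4B)
sizeof = 88, alignof = 8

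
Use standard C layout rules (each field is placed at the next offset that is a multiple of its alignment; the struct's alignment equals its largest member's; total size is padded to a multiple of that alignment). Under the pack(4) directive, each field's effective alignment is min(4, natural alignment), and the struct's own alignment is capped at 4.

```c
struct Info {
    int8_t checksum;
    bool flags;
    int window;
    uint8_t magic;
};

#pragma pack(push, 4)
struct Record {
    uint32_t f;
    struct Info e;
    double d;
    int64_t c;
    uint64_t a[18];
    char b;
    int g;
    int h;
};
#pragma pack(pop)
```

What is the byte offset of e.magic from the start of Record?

Info: @0: checksum [1B, align 1] → 1; @1: flags [1B, align 1] → 2; +2 pad (align 4); @4: window [4B, align 4] → 8; @8: magic [1B, align 1] → 9; +3 tail pad (align 4); size 12, align 4
@0: f [4B, align 4] → 4
@4: e [12B, align 4] → 16
within Info: magic at 8
4 + 8 = 12

12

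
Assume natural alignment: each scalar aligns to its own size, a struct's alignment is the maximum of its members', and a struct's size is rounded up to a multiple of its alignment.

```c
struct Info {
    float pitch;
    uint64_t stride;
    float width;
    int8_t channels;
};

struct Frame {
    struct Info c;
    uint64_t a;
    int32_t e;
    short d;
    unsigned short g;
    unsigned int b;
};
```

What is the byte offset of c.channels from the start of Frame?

Info: pitch at 0 (size 4, align 4) → ends 4; pad 4 to align 8 for stride; stride at 8 (size 8, align 8) → ends 16; width at 16 (size 4, align 4) → ends 20; channels at 20 (size 1, align 1) → ends 21; tail pad 3 to reach multiple of 8; total 24 bytes, alignment 8
c at 0 (size 24, align 8) → ends 24
within Info: channels at 20
0 + 20 = 20

20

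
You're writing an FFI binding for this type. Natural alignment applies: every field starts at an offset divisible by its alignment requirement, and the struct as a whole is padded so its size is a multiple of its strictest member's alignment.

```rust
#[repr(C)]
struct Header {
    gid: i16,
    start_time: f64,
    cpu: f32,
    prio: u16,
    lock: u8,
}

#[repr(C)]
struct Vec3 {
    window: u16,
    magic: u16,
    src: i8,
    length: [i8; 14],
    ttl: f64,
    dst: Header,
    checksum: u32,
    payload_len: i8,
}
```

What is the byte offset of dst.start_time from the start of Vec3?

40

Header: 0..2  gid  (2B, 2-aligned); 2..8  -- padding (6B); 8..16  start_time  (8B, 8-aligned); 16..20  cpu  (4B, 4-aligned); 20..22  prio  (2B, 2-aligned); 22..23  lock  (1B, 1-aligned); 23..24  -- tail padding (1B); sizeof = 24, alignof = 8
0..2  window  (2B, 2-aligned)
2..4  magic  (2B, 2-aligned)
4..5  src  (1B, 1-aligned)
5..19  length  (14B, 1-aligned)
19..24  -- padding (5B)
24..32  ttl  (8B, 8-aligned)
32..56  dst  (24B, 8-aligned)
within Header: start_time at 8
32 + 8 = 40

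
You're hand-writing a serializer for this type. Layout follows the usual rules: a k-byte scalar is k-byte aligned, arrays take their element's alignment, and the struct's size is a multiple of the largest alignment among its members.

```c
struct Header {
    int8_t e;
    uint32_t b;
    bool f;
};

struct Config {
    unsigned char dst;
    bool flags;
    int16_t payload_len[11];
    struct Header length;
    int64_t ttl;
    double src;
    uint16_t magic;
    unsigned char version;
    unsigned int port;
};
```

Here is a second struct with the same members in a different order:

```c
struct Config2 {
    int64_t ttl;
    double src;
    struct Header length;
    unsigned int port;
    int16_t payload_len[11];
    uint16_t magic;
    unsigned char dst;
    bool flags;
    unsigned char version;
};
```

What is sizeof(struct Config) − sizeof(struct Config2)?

0

Header: 0..1  e  (1B, 1-aligned); 1..4  -- padding (3B); 4..8  b  (4B, 4-aligned); 8..9  f  (1B, 1-aligned); 9..12  -- tail padding (3B); sizeof = 12, alignof = 4
0..1  dst  (1B, 1-aligned)
1..2  flags  (1B, 1-aligned)
2..24  payload_len  (22B, 2-aligned)
24..36  length  (12B, 4-aligned)
36..40  -- padding (4B)
40..48  ttl  (8B, 8-aligned)
48..56  src  (8B, 8-aligned)
56..58  magic  (2B, 2-aligned)
58..59  version  (1B, 1-aligned)
59..60  -- padding (1B)
60..64  port  (4B, 4-aligned)
sizeof = 64, alignof = 8
— Config2 —
0..8  ttl  (8B, 8-aligned)
8..16  src  (8B, 8-aligned)
16..28  length  (12B, 4-aligned)
28..32  port  (4B, 4-aligned)
32..54  payload_len  (22B, 2-aligned)
54..56  magic  (2B, 2-aligned)
56..57  dst  (1B, 1-aligned)
57..58  flags  (1B, 1-aligned)
58..59  version  (1B, 1-aligned)
59..64  -- tail padding (5B)
sizeof = 64, alignof = 8
64 − 64 = 0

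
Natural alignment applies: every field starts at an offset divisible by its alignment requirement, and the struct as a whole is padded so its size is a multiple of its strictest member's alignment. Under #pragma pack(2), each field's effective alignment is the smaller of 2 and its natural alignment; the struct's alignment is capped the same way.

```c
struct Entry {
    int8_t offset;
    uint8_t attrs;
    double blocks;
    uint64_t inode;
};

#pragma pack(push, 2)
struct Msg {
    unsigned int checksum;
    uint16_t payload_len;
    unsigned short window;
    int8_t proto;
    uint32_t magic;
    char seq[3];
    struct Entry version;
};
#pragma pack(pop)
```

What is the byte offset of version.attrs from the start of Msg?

19

Entry: offset at 0 (size 1, align 1) → ends 1; attrs at 1 (size 1, align 1) → ends 2; pad 6 to align 8 for blocks; blocks at 8 (size 8, align 8) → ends 16; inode at 16 (size 8, align 8) → ends 24; total 24 bytes, alignment 8
checksum at 0 (size 4, align 2) → ends 4
payload_len at 4 (size 2, align 2) → ends 6
window at 6 (size 2, align 2) → ends 8
proto at 8 (size 1, align 1) → ends 9
pad 1 to align 2 for magic
magic at 10 (size 4, align 2) → ends 14
seq at 14 (size 3, align 1) → ends 17
pad 1 to align 2 for version
version at 18 (size 24, align 2) → ends 42
within Entry: attrs at 1
18 + 1 = 19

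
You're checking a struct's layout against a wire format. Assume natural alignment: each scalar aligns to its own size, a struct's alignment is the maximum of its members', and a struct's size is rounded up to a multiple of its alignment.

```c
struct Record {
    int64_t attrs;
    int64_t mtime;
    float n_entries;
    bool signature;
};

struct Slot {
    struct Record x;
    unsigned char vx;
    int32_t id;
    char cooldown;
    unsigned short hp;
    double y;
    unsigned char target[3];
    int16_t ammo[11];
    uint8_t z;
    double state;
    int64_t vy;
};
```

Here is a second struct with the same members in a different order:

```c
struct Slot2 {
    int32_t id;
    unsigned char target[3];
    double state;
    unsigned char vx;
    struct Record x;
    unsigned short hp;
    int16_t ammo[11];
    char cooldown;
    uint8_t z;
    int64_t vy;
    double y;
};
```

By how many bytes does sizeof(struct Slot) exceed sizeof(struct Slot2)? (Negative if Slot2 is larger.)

0

Record: attrs at 0 (size 8, align 8) → ends 8; mtime at 8 (size 8, align 8) → ends 16; n_entries at 16 (size 4, align 4) → ends 20; signature at 20 (size 1, align 1) → ends 21; tail pad 3 to reach multiple of 8; total 24 bytes, alignment 8
x at 0 (size 24, align 8) → ends 24
vx at 24 (size 1, align 1) → ends 25
pad 3 to align 4 for id
id at 28 (size 4, align 4) → ends 32
cooldown at 32 (size 1, align 1) → ends 33
pad 1 to align 2 for hp
hp at 34 (size 2, align 2) → ends 36
pad 4 to align 8 for y
y at 40 (size 8, align 8) → ends 48
target at 48 (size 3, align 1) → ends 51
pad 1 to align 2 for ammo
ammo at 52 (size 22, align 2) → ends 74
z at 74 (size 1, align 1) → ends 75
pad 5 to align 8 for state
state at 80 (size 8, align 8) → ends 88
vy at 88 (size 8, align 8) → ends 96
total 96 bytes, alignment 8
— Slot2 —
id at 0 (size 4, align 4) → ends 4
target at 4 (size 3, align 1) → ends 7
pad 1 to align 8 for state
state at 8 (size 8, align 8) → ends 16
vx at 16 (size 1, align 1) → ends 17
pad 7 to align 8 for x
x at 24 (size 24, align 8) → ends 48
hp at 48 (size 2, align 2) → ends 50
ammo at 50 (size 22, align 2) → ends 72
cooldown at 72 (size 1, align 1) → ends 73
z at 73 (size 1, align 1) → ends 74
pad 6 to align 8 for vy
vy at 80 (size 8, align 8) → ends 88
y at 88 (size 8, align 8) → ends 96
total 96 bytes, alignment 8
96 − 96 = 0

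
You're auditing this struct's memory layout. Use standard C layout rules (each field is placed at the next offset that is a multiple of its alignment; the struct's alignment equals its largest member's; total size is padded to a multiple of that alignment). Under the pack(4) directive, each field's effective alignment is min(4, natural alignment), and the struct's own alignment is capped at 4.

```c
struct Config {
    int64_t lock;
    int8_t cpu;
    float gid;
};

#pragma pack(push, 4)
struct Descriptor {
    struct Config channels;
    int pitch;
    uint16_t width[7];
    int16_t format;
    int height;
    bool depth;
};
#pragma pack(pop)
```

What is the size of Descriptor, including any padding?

44 bytes

Config: lock at 0 (size 8, align 8) → ends 8; cpu at 8 (size 1, align 1) → ends 9; pad 3 to align 4 for gid; gid at 12 (size 4, align 4) → ends 16; total 16 bytes, alignment 8
channels at 0 (size 16, align 4) → ends 16
pitch at 16 (size 4, align 4) → ends 20
width at 20 (size 14, align 2) → ends 34
format at 34 (size 2, align 2) → ends 36
height at 36 (size 4, align 4) → ends 40
depth at 40 (size 1, align 1) → ends 41
tail pad 3 to reach multiple of 4
total 44 bytes, alignment 4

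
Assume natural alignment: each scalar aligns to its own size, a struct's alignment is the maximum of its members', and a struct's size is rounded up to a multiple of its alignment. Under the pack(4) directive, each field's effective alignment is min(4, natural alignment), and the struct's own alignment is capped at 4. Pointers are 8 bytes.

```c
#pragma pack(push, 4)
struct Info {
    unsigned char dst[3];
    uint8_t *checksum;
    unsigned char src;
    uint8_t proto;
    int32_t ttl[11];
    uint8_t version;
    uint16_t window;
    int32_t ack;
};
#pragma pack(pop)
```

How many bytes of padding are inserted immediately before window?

dst at 0 (size 3, align 1) → ends 3
pad 1 to align 4 for checksum
checksum at 4 (size 8, align 4) → ends 12
src at 12 (size 1, align 1) → ends 13
proto at 13 (size 1, align 1) → ends 14
pad 2 to align 4 for ttl
ttl at 16 (size 44, align 4) → ends 60
version at 60 (size 1, align 1) → ends 61
pad 1 to align 2 for window
window at 62 (size 2, align 2) → ends 64

1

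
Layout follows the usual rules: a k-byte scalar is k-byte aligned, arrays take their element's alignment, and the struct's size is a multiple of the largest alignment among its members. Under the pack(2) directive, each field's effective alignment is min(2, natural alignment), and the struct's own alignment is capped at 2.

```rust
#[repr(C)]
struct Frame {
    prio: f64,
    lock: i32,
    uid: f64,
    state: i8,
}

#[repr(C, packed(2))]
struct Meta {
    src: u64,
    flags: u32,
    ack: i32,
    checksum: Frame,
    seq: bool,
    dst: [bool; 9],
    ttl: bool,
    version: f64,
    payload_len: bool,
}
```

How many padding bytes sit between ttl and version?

Frame: @0: prio [8B, align 8] → 8; @8: lock [4B, align 4] → 12; +4 pad (align 8); @16: uid [8B, align 8] → 24; @24: state [1B, align 1] → 25; +7 tail pad (align 8); size 32, align 8
@0: src [8B, align 2] → 8
@8: flags [4B, align 2] → 12
@12: ack [4B, align 2] → 16
@16: checksum [32B, align 2] → 48
@48: seq [1B, align 1] → 49
@49: dst [9B, align 1] → 58
@58: ttl [1B, align 1] → 59
+1 pad (align 2)
@60: version [8B, align 2] → 68

1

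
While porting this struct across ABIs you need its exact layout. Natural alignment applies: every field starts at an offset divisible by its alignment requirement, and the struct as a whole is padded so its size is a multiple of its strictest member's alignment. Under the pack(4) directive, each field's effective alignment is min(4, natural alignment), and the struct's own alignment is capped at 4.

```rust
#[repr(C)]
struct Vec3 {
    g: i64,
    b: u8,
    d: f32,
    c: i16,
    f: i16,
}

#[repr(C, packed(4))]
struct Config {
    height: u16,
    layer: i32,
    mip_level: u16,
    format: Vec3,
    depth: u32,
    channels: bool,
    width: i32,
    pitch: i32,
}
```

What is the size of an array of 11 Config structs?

Vec3: g at 0 (size 8, align 8) → ends 8; b at 8 (size 1, align 1) → ends 9; pad 3 to align 4 for d; d at 12 (size 4, align 4) → ends 16; c at 16 (size 2, align 2) → ends 18; f at 18 (size 2, align 2) → ends 20; tail pad 4 to reach multiple of 8; total 24 bytes, alignment 8
height at 0 (size 2, align 2) → ends 2
pad 2 to align 4 for layer
layer at 4 (size 4, align 4) → ends 8
mip_level at 8 (size 2, align 2) → ends 10
pad 2 to align 4 for format
format at 12 (size 24, align 4) → ends 36
depth at 36 (size 4, align 4) → ends 40
channels at 40 (size 1, align 1) → ends 41
pad 3 to align 4 for width
width at 44 (size 4, align 4) → ends 48
pitch at 48 (size 4, align 4) → ends 52
total 52 bytes, alignment 4
array of 11: 11 × 52 = 572

572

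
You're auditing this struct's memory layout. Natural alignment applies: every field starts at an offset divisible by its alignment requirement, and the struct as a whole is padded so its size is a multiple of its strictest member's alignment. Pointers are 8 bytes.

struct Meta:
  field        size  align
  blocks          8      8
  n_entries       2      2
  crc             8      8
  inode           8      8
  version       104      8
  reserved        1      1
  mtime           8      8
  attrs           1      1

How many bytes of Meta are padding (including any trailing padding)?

@0: blocks [8B, align 8] → 8
@8: n_entries [2B, align 2] → 10
+6 pad (align 8)
@16: crc [8B, align 8] → 24
@24: inode [8B, align 8] → 32
@32: version [104B, align 8] → 136
@136: reserved [1B, align 1] → 137
+7 pad (align 8)
@144: mtime [8B, align 8] → 152
@152: attrs [1B, align 1] → 153
+7 tail pad (align 8)
size 160, align 8
data bytes 140, size 160 → padding 20

20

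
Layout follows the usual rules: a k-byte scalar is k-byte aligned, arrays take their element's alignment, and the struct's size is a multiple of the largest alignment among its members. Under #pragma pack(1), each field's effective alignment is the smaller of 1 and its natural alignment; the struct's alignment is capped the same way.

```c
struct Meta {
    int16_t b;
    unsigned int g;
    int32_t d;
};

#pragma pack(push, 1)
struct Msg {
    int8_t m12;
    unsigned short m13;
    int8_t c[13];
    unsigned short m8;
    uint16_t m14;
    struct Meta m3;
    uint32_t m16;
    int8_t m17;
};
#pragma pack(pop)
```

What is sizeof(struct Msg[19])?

Meta: b at 0 (size 2, align 2) → ends 2; pad 2 to align 4 for g; g at 4 (size 4, align 4) → ends 8; d at 8 (size 4, align 4) → ends 12; total 12 bytes, alignment 4
m12 at 0 (size 1, align 1) → ends 1
m13 at 1 (size 2, align 1) → ends 3
c at 3 (size 13, align 1) → ends 16
m8 at 16 (size 2, align 1) → ends 18
m14 at 18 (size 2, align 1) → ends 20
m3 at 20 (size 12, align 1) → ends 32
m16 at 32 (size 4, align 1) → ends 36
m17 at 36 (size 1, align 1) → ends 37
total 37 bytes, alignment 1
array of 19: 19 × 37 = 703

703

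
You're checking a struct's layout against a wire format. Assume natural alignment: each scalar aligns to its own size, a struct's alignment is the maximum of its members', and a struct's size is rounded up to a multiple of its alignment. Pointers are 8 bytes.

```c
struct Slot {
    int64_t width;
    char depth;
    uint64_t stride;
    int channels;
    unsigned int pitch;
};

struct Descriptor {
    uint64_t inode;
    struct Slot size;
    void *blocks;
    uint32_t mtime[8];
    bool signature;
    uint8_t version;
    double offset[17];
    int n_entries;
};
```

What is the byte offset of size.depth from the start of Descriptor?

Slot: @0: width [8B, align 8] → 8; @8: depth [1B, align 1] → 9; +7 pad (align 8); @16: stride [8B, align 8] → 24; @24: channels [4B, align 4] → 28; @28: pitch [4B, align 4] → 32; size 32, align 8
@0: inode [8B, align 8] → 8
@8: size [32B, align 8] → 40
within Slot: depth at 8
8 + 8 = 16

16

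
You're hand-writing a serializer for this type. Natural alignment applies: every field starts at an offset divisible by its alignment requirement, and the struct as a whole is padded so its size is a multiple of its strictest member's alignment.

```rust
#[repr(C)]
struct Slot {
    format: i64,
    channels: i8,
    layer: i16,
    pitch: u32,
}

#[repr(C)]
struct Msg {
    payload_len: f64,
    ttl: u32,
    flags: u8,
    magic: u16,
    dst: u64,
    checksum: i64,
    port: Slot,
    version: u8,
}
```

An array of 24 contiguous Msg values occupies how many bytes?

Slot: format at 0 (size 8, align 8) → ends 8; channels at 8 (size 1, align 1) → ends 9; pad 1 to align 2 for layer; layer at 10 (size 2, align 2) → ends 12; pitch at 12 (size 4, align 4) → ends 16; total 16 bytes, alignment 8
payload_len at 0 (size 8, align 8) → ends 8
ttl at 8 (size 4, align 4) → ends 12
flags at 12 (size 1, align 1) → ends 13
pad 1 to align 2 for magic
magic at 14 (size 2, align 2) → ends 16
dst at 16 (size 8, align 8) → ends 24
checksum at 24 (size 8, align 8) → ends 32
port at 32 (size 16, align 8) → ends 48
version at 48 (size 1, align 1) → ends 49
tail pad 7 to reach multiple of 8
total 56 bytes, alignment 8
array of 24: 24 × 56 = 1344

1344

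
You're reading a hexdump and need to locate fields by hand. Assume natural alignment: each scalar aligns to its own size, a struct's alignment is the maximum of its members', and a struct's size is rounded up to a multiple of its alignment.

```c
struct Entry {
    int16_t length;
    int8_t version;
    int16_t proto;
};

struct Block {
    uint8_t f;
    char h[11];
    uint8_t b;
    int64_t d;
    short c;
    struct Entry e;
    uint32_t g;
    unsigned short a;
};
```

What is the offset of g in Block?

32

Entry: length at 0 (size 2, align 2) → ends 2; version at 2 (size 1, align 1) → ends 3; pad 1 to align 2 for proto; proto at 4 (size 2, align 2) → ends 6; total 6 bytes, alignment 2
f at 0 (size 1, align 1) → ends 1
h at 1 (size 11, align 1) → ends 12
b at 12 (size 1, align 1) → ends 13
pad 3 to align 8 for d
d at 16 (size 8, align 8) → ends 24
c at 24 (size 2, align 2) → ends 26
e at 26 (size 6, align 2) → ends 32
g at 32 (size 4, align 4) → ends 36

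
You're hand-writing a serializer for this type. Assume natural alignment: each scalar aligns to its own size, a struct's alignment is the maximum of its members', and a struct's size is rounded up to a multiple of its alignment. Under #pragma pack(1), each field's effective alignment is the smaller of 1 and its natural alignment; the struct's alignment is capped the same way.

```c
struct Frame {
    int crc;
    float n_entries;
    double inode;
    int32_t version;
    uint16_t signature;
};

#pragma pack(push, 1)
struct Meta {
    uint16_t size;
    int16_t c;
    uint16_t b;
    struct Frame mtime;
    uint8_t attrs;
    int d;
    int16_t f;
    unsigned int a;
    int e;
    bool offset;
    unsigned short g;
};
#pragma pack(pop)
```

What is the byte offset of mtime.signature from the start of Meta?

Frame: @0: crc [4B, align 4] → 4; @4: n_entries [4B, align 4] → 8; @8: inode [8B, align 8] → 16; @16: version [4B, align 4] → 20; @20: signature [2B, align 2] → 22; +2 tail pad (align 8); size 24, align 8
@0: size [2B, align 1] → 2
@2: c [2B, align 1] → 4
@4: b [2B, align 1] → 6
@6: mtime [24B, align 1] → 30
within Frame: signature at 20
6 + 20 = 26

26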